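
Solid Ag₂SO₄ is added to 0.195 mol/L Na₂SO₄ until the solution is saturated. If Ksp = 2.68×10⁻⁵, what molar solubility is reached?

Ag₂SO₄(s) ⇌ 2 Ag⁺(aq) + SO₄²⁻(aq)
The solution already contains SO₄²⁻ at 0.195 mol/L. Let s be the molar solubility of Ag₂SO₄.
[SO₄²⁻] ≈ 0.195 mol/L (common ion dominates); [Ag⁺] = 2s.
Ksp = [Ag⁺]^2[SO₄²⁻] = (2s)^2(0.195)
(2s)^2 = 2.68×10⁻⁵ / (0.195) = 1.37×10⁻⁴
s = 5.86×10⁻³ mol/L

5.86×10⁻³ M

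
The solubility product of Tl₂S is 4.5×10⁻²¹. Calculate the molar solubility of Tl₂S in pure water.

1.0×10⁻⁷ M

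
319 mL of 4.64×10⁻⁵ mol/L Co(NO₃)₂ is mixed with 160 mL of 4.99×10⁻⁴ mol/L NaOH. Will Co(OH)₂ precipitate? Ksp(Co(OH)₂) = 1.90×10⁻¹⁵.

Yes

Total volume after mixing = 319 + 160 = 479 mL.
[Co²⁺] = (4.64×10⁻⁵)(319)/479 = 3.09×10⁻⁵ mol/L
[OH⁻] = (4.99×10⁻⁴)(160)/479 = 1.67×10⁻⁴ mol/L
Q = [Co²⁺][OH⁻]^2 = 8.59×10⁻¹³
Since Q (8.59×10⁻¹³) exceeds Ksp (1.90×10⁻¹⁵), Co(OH)₂ will precipitate.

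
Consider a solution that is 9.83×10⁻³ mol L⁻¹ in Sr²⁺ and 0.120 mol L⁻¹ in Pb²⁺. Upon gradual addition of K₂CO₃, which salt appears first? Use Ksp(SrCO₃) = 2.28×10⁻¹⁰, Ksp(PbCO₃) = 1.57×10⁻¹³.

PbCO₃

The threshold for precipitation is Q = Ksp.
For SrCO₃: [CO₃²⁻] = (Ksp/[Sr²⁺]) = 2.32×10⁻⁸ mol L⁻¹
For PbCO₃: [CO₃²⁻] = (Ksp/[Pb²⁺]) = 1.31×10⁻¹² mol L⁻¹
PbCO₃ requires the lower [CO₃²⁻], so it precipitates first.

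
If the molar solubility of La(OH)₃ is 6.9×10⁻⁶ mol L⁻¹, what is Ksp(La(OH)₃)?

La(OH)₃(s) ⇌ La³⁺(aq) + 3 OH⁻(aq)
With molar solubility s: [La³⁺] = s, [OH⁻] = 3s.
Ksp = [La³⁺][OH⁻]^3 = s · (3s)^3 = 27s^4
Ksp = 27 × (6.9×10⁻⁶)^4 = 6.1×10⁻²⁰

Ksp = 6.1×10⁻²⁰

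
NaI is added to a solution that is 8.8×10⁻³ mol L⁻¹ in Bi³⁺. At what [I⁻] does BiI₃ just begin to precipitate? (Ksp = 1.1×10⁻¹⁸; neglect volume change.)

5.0×10⁻⁶ M

Each salt precipitates once Q = Ksp for that salt.
BiI₃(s) ⇌ Bi³⁺(aq) + 3 I⁻(aq)
Ksp = [Bi³⁺][I⁻]^3 = [I⁻]^3(8.8×10⁻³)
[I⁻]^3 = 1.1×10⁻¹⁸ / (8.8×10⁻³) = 1.3×10⁻¹⁶
[I⁻] = 5.0×10⁻⁶ mol L⁻¹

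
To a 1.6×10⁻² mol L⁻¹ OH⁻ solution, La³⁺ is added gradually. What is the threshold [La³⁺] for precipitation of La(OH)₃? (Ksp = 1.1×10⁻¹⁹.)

2.7×10⁻¹⁴ M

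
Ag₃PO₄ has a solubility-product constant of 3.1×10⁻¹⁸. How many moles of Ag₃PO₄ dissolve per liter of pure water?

Ag₃PO₄(s) ⇌ 3 Ag⁺(aq) + PO₄³⁻(aq)
Call the molar solubility s, so that [Ag⁺] = 3s and [PO₄³⁻] = s.
Ksp = [Ag⁺]^3[PO₄³⁻] = (3s)^3 · s = 27s^4
27s^4 = 3.1×10⁻¹⁸  ⇒  s^4 = 1.1×10⁻¹⁹
Taking the 4th root, s = 1.8×10⁻⁵ mol L⁻¹.

1.8×10⁻⁵ M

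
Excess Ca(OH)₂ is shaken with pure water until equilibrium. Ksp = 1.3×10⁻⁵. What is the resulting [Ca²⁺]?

Ca(OH)₂(s) ⇌ Ca²⁺(aq) + 2 OH⁻(aq)
For each mole of Ca(OH)₂ that dissolves per liter, [Ca²⁺] = s and [OH⁻] = 2s; let s denote this solubility.
Ksp = [Ca²⁺][OH⁻]^2 = s · (2s)^2 = 4s^3 = 1.3×10⁻⁵
s = 1.5×10⁻² mol L⁻¹
[Ca²⁺] = s = 1.5×10⁻² mol L⁻¹

1.5×10⁻² M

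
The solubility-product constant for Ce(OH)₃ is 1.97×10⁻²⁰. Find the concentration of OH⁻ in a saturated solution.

Ce(OH)₃(s) ⇌ Ce³⁺(aq) + 3 OH⁻(aq)
Let s be the molar solubility. Then [Ce³⁺] = s and [OH⁻] = 3s.
Ksp = [Ce³⁺][OH⁻]^3 = s · (3s)^3 = 27s^4 = 1.97×10⁻²⁰
s = 5.20×10⁻⁶ M
[OH⁻] = 3s = 1.56×10⁻⁵ M

1.56×10⁻⁵ M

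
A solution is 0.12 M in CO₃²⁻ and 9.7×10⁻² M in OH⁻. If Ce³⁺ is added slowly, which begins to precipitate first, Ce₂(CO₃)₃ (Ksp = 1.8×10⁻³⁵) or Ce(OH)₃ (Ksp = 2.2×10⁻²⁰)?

Ce(OH)₃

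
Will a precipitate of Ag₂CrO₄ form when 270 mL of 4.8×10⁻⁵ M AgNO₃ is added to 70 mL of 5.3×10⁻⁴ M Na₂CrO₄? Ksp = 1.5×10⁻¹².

No

After mixing, V = 270 mL + 70 mL = 340 mL.
[Ag⁺] = (4.8×10⁻⁵)(270)/340 = 3.8×10⁻⁵ M
[CrO₄²⁻] = (5.3×10⁻⁴)(70)/340 = 1.1×10⁻⁴ M
Q = [Ag⁺]^2[CrO₄²⁻] = 1.6×10⁻¹³
Q < Ksp (1.6×10⁻¹³ vs 1.5×10⁻¹²); the solution remains unsaturated and no precipitate forms.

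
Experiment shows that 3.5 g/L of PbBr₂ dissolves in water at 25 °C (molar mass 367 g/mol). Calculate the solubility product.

Ksp = 3.5×10⁻⁶

Molar solubility s = (3.5 g/L) / (367 g/mol) = 9.537×10⁻³ mol/L
PbBr₂(s) ⇌ Pb²⁺(aq) + 2 Br⁻(aq)
Let s be the molar solubility. Then [Pb²⁺] = s and [Br⁻] = 2s.
Ksp = [Pb²⁺][Br⁻]^2 = s · (2s)^2 = 4s^3
Ksp = 4 × (9.537×10⁻³)^3 = 3.5×10⁻⁶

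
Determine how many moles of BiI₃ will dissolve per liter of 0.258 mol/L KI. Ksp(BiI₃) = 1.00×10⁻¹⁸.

BiI₃(s) ⇌ Bi³⁺(aq) + 3 I⁻(aq)
Let s be the solubility of BiI₃ here. The common ion gives [I⁻] ≈ 0.258 mol/L, and [Bi³⁺] = s.
Ksp = [Bi³⁺][I⁻]^3 = s(0.258)^3
s = 1.00×10⁻¹⁸ / (0.258)^3 = 5.82×10⁻¹⁷
s = 5.82×10⁻¹⁷ mol/L

5.82×10⁻¹⁷ M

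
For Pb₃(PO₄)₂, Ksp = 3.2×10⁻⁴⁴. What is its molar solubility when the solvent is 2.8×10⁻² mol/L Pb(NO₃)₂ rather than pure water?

1.9×10⁻²⁰ M

Pb₃(PO₄)₂(s) ⇌ 3 Pb²⁺(aq) + 2 PO₄³⁻(aq)
Let s be the solubility of Pb₃(PO₄)₂ here. The common ion gives [Pb²⁺] ≈ 2.8×10⁻² mol/L, and [PO₄³⁻] = 2s.
Ksp = [Pb²⁺]^3[PO₄³⁻]^2 = (2.8×10⁻²)^3(2s)^2
(2s)^2 = 3.2×10⁻⁴⁴ / (2.8×10⁻²)^3 = 1.5×10⁻³⁹
s = 1.9×10⁻²⁰ mol/L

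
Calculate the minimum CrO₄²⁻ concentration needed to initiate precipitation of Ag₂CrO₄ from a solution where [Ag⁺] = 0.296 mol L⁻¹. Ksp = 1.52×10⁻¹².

The threshold for precipitation is Q = Ksp.
Ag₂CrO₄(s) ⇌ 2 Ag⁺(aq) + CrO₄²⁻(aq)
Ksp = [Ag⁺]^2[CrO₄²⁻] = [CrO₄²⁻](0.296)^2
[CrO₄²⁻] = 1.52×10⁻¹² / (0.296)^2 = 1.73×10⁻¹¹
[CrO₄²⁻] = 1.73×10⁻¹¹ mol L⁻¹

1.73×10⁻¹¹ M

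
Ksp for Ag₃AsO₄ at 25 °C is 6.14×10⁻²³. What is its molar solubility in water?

1.23×10⁻⁶ M

Ag₃AsO₄(s) ⇌ 3 Ag⁺(aq) + AsO₄³⁻(aq)
If s mol/L of Ag₃AsO₄ dissolves, [Ag⁺] = 3s and [AsO₄³⁻] = s.
Ksp = [Ag⁺]^3[AsO₄³⁻] = (3s)^3 · s = 27s^4
27s^4 = 6.14×10⁻²³  ⇒  s^4 = 2.27×10⁻²⁴
s = 1.23×10⁻⁶ mol/L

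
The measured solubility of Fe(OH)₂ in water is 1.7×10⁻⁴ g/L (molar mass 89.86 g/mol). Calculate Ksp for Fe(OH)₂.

Ksp = 2.7×10⁻¹⁷

s = (1.7×10⁻⁴ g L⁻¹)/(89.86 g mol⁻¹) = 1.892×10⁻⁶ M
Fe(OH)₂(s) ⇌ Fe²⁺(aq) + 2 OH⁻(aq)
For each mole of Fe(OH)₂ that dissolves per liter, [Fe²⁺] = s and [OH⁻] = 2s; let s denote this solubility.
Ksp = [Fe²⁺][OH⁻]^2 = s · (2s)^2 = 4s^3
Ksp = 4 × (1.892×10⁻⁶)^3 = 2.7×10⁻¹⁷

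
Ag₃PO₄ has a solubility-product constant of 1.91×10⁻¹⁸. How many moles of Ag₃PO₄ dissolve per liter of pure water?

Ag₃PO₄(s) ⇌ 3 Ag⁺(aq) + PO₄³⁻(aq)
Let s be the molar solubility. Then [Ag⁺] = 3s and [PO₄³⁻] = s.
Ksp = [Ag⁺]^3[PO₄³⁻] = (3s)^3 · s = 27s^4
27s^4 = 1.91×10⁻¹⁸  ⇒  s^4 = 7.07×10⁻²⁰
s = (7.07×10⁻²⁰)^(1/4) = 1.63×10⁻⁵ M

1.63×10⁻⁵ M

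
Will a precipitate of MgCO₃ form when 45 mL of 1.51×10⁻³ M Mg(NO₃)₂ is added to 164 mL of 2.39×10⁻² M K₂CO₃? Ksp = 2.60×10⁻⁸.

Yes

The combined volume is 209 mL.
[Mg²⁺] = (1.51×10⁻³)(45)/209 = 3.25×10⁻⁴ M
[CO₃²⁻] = (2.39×10⁻²)(164)/209 = 1.88×10⁻² M
Q = [Mg²⁺][CO₃²⁻] = 6.10×10⁻⁶
Because Q > Ksp (6.10×10⁻⁶ vs 2.60×10⁻⁸), a precipitate of MgCO₃ forms.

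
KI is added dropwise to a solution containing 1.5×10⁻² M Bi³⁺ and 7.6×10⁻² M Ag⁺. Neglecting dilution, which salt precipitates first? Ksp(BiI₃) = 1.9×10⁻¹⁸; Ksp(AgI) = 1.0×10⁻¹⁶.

AgI

A salt starts to precipitate once the ion product Q reaches its Ksp.
For BiI₃: [I⁻] = (Ksp/[Bi³⁺])^(1/3) = 5.0×10⁻⁶ M
For AgI: [I⁻] = (Ksp/[Ag⁺]) = 1.3×10⁻¹⁵ M
AgI requires the lower [I⁻], so it precipitates first.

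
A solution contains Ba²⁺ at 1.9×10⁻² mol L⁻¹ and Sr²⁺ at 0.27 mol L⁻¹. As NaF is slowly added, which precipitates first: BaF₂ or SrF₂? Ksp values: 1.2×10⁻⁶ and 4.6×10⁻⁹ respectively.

SrF₂

Precipitation of each salt begins when its ion product equals Ksp.
For BaF₂: [F⁻] = (Ksp/[Ba²⁺])^(1/2) = 7.9×10⁻³ mol L⁻¹
For SrF₂: [F⁻] = (Ksp/[Sr²⁺])^(1/2) = 1.3×10⁻⁴ mol L⁻¹
SrF₂ requires the lower [F⁻], so it precipitates first.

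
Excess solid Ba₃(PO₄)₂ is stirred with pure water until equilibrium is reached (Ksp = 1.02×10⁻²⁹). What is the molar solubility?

Ba₃(PO₄)₂(s) ⇌ 3 Ba²⁺(aq) + 2 PO₄³⁻(aq)
For each mole of Ba₃(PO₄)₂ that dissolves per liter, [Ba²⁺] = 3s and [PO₄³⁻] = 2s; let s denote this solubility.
Ksp = [Ba²⁺]^3[PO₄³⁻]^2 = (3s)^3 · (2s)^2 = 108s^5
108s^5 = 1.02×10⁻²⁹  ⇒  s^5 = 9.44×10⁻³²
s = 6.24×10⁻⁷ mol L⁻¹

6.24×10⁻⁷ M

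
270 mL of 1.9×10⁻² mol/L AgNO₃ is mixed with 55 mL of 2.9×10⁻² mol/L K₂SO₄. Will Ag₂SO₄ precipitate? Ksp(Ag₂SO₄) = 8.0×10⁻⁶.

No

After mixing, V = 270 mL + 55 mL = 325 mL.
[Ag⁺] = (1.9×10⁻²)(270)/325 = 1.6×10⁻² mol/L
[SO₄²⁻] = (2.9×10⁻²)(55)/325 = 4.9×10⁻³ mol/L
Q = [Ag⁺]^2[SO₄²⁻] = 1.2×10⁻⁶
Q = 1.2×10⁻⁶ < Ksp = 8.0×10⁻⁶, so the solution is unsaturated and no precipitate forms.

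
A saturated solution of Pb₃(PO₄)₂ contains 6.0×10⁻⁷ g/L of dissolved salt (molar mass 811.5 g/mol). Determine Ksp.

s = (6.0×10⁻⁷ g L⁻¹)/(811.5 g mol⁻¹) = 7.394×10⁻¹⁰ M
Pb₃(PO₄)₂(s) ⇌ 3 Pb²⁺(aq) + 2 PO₄³⁻(aq)
With molar solubility s: [Pb²⁺] = 3s, [PO₄³⁻] = 2s.
Ksp = [Pb²⁺]^3[PO₄³⁻]^2 = (3s)^3 · (2s)^2 = 108s^5
Ksp = 108 × (7.394×10⁻¹⁰)^5 = 2.4×10⁻⁴⁴

Ksp = 2.4×10⁻⁴⁴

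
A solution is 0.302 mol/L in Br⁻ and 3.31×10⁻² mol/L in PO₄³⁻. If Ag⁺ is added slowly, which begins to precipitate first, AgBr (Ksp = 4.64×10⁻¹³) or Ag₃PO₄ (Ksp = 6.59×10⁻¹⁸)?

Precipitation of each salt begins when its ion product equals Ksp.
For AgBr: [Ag⁺] = (Ksp/[Br⁻]) = 1.54×10⁻¹² mol/L
For Ag₃PO₄: [Ag⁺] = (Ksp/[PO₄³⁻])^(1/3) = 5.84×10⁻⁶ mol/L
AgBr requires the lower [Ag⁺], so it precipitates first.

AgBr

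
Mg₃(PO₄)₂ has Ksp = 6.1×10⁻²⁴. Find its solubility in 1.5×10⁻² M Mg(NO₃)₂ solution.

6.7×10⁻¹⁰ M

Mg₃(PO₄)₂(s) ⇌ 3 Mg²⁺(aq) + 2 PO₄³⁻(aq)
With Mg²⁺ already at 1.5×10⁻² M and s small, take [Mg²⁺] ≈ 1.5×10⁻² M and [PO₄³⁻] = 2s.
Ksp = [Mg²⁺]^3[PO₄³⁻]^2 = (1.5×10⁻²)^3(2s)^2
(2s)^2 = 6.1×10⁻²⁴ / (1.5×10⁻²)^3 = 1.8×10⁻¹⁸
s = 6.7×10⁻¹⁰ M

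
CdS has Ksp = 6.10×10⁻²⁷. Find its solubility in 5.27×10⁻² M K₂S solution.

1.16×10⁻²⁵ M

CdS(s) ⇌ Cd²⁺(aq) + S²⁻(aq)
With S²⁻ already at 5.27×10⁻² M and s small, take [S²⁻] ≈ 5.27×10⁻² M and [Cd²⁺] = s.
Ksp = [Cd²⁺][S²⁻] = s(5.27×10⁻²)
s = 6.10×10⁻²⁷ / (5.27×10⁻²) = 1.16×10⁻²⁵
s = 1.16×10⁻²⁵ M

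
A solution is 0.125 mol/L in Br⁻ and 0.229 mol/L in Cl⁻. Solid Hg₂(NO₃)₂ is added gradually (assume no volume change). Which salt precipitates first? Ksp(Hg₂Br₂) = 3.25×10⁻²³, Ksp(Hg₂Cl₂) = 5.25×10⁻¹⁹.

Hg₂Br₂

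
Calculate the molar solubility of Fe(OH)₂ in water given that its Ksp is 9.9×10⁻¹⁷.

Fe(OH)₂(s) ⇌ Fe²⁺(aq) + 2 OH⁻(aq)
With molar solubility s: [Fe²⁺] = s, [OH⁻] = 2s.
Ksp = [Fe²⁺][OH⁻]^2 = s · (2s)^2 = 4s^3
4s^3 = 9.9×10⁻¹⁷  ⇒  s^3 = 2.5×10⁻¹⁷
s = (2.5×10⁻¹⁷)^(1/3) = 2.9×10⁻⁶ mol L⁻¹

2.9×10⁻⁶ M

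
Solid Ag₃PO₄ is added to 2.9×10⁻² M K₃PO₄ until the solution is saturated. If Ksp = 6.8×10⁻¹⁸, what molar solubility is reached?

Ag₃PO₄(s) ⇌ 3 Ag⁺(aq) + PO₄³⁻(aq)
The solution already contains PO₄³⁻ at 2.9×10⁻² M. Let s be the molar solubility of Ag₃PO₄.
[PO₄³⁻] ≈ 2.9×10⁻² M (common ion dominates); [Ag⁺] = 3s.
Ksp = [Ag⁺]^3[PO₄³⁻] = (3s)^3(2.9×10⁻²)
(3s)^3 = 6.8×10⁻¹⁸ / (2.9×10⁻²) = 2.3×10⁻¹⁶
s = 2.1×10⁻⁶ M

2.1×10⁻⁶ M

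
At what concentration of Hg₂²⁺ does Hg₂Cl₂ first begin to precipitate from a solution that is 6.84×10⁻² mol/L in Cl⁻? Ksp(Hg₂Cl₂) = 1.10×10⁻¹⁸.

2.35×10⁻¹⁶ M

Precipitation begins when Q = Ksp.
Hg₂Cl₂(s) ⇌ Hg₂²⁺(aq) + 2 Cl⁻(aq)
Ksp = [Hg₂²⁺][Cl⁻]^2 = [Hg₂²⁺](6.84×10⁻²)^2
[Hg₂²⁺] = 1.10×10⁻¹⁸ / (6.84×10⁻²)^2 = 2.35×10⁻¹⁶
[Hg₂²⁺] = 2.35×10⁻¹⁶ mol/L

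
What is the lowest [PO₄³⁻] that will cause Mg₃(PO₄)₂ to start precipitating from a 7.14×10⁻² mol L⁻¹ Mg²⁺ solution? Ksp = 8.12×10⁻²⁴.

1.49×10⁻¹⁰ M

A salt starts to precipitate once the ion product Q reaches its Ksp.
Mg₃(PO₄)₂(s) ⇌ 3 Mg²⁺(aq) + 2 PO₄³⁻(aq)
Ksp = [Mg²⁺]^3[PO₄³⁻]^2 = [PO₄³⁻]^2(7.14×10⁻²)^3
[PO₄³⁻]^2 = 8.12×10⁻²⁴ / (7.14×10⁻²)^3 = 2.23×10⁻²⁰
[PO₄³⁻] = 1.49×10⁻¹⁰ mol L⁻¹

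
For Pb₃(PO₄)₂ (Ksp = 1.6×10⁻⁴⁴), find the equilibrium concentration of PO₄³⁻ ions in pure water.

1.4×10⁻⁹ M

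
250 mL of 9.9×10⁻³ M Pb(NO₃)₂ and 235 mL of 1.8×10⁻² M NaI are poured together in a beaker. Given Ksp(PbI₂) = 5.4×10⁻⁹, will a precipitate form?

Yes

After mixing, V = 250 mL + 235 mL = 485 mL.
[Pb²⁺] = (9.9×10⁻³)(250)/485 = 5.1×10⁻³ M
[I⁻] = (1.8×10⁻²)(235)/485 = 8.7×10⁻³ M
Q = [Pb²⁺][I⁻]^2 = 3.9×10⁻⁷
Because Q > Ksp (3.9×10⁻⁷ vs 5.4×10⁻⁹), a precipitate of PbI₂ forms.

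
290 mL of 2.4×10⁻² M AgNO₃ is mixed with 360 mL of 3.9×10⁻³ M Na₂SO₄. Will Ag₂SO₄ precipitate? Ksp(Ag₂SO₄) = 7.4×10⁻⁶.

After mixing, V = 290 mL + 360 mL = 650 mL.
[Ag⁺] = (2.4×10⁻²)(290)/650 = 1.1×10⁻² M
[SO₄²⁻] = (3.9×10⁻³)(360)/650 = 2.2×10⁻³ M
Q = [Ag⁺]^2[SO₄²⁻] = 2.5×10⁻⁷
Since Q (2.5×10⁻⁷) is less than Ksp (7.4×10⁻⁶), no Ag₂SO₄ precipitates.

No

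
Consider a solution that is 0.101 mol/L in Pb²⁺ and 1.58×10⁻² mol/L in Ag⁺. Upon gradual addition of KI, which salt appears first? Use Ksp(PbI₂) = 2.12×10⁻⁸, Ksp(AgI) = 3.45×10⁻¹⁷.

The threshold for precipitation is Q = Ksp.
For PbI₂: [I⁻] = (Ksp/[Pb²⁺])^(1/2) = 4.58×10⁻⁴ mol/L
For AgI: [I⁻] = (Ksp/[Ag⁺]) = 2.18×10⁻¹⁵ mol/L
The smaller threshold [I⁻] is reached first, so AgI precipitates first.

AgI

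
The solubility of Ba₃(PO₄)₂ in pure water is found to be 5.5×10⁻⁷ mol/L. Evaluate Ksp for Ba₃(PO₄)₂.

Ba₃(PO₄)₂(s) ⇌ 3 Ba²⁺(aq) + 2 PO₄³⁻(aq)
For each mole of Ba₃(PO₄)₂ that dissolves per liter, [Ba²⁺] = 3s and [PO₄³⁻] = 2s; let s denote this solubility.
Ksp = [Ba²⁺]^3[PO₄³⁻]^2 = (3s)^3 · (2s)^2 = 108s^5
Ksp = 108 × (5.5×10⁻⁷)^5 = 5.4×10⁻³⁰

Ksp = 5.4×10⁻³⁰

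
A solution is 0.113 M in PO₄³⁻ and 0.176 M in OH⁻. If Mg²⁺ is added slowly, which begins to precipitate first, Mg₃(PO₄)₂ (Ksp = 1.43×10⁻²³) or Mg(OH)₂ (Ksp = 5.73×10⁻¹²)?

A salt starts to precipitate once the ion product Q reaches its Ksp.
For Mg₃(PO₄)₂: [Mg²⁺] = (Ksp/[PO₄³⁻]^2)^(1/3) = 1.04×10⁻⁷ M
For Mg(OH)₂: [Mg²⁺] = (Ksp/[OH⁻]^2) = 1.85×10⁻¹⁰ M
The smaller threshold [Mg²⁺] is reached first, so Mg(OH)₂ precipitates first.

Mg(OH)₂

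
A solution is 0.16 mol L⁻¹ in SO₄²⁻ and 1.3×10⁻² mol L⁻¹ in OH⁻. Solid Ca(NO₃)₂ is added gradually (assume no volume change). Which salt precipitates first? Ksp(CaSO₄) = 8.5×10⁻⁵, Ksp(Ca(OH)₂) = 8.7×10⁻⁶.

CaSO₄

The threshold for precipitation is Q = Ksp.
For CaSO₄: [Ca²⁺] = (Ksp/[SO₄²⁻]) = 5.3×10⁻⁴ mol L⁻¹
For Ca(OH)₂: [Ca²⁺] = (Ksp/[OH⁻]^2) = 5.1×10⁻² mol L⁻¹
The smaller threshold [Ca²⁺] is reached first, so CaSO₄ precipitates first.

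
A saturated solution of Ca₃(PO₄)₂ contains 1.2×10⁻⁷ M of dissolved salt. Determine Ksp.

Ca₃(PO₄)₂(s) ⇌ 3 Ca²⁺(aq) + 2 PO₄³⁻(aq)
Let s be the molar solubility. Then [Ca²⁺] = 3s and [PO₄³⁻] = 2s.
Ksp = [Ca²⁺]^3[PO₄³⁻]^2 = (3s)^3 · (2s)^2 = 108s^5
Ksp = 108 × (1.2×10⁻⁷)^5 = 2.7×10⁻³³

Ksp = 2.7×10⁻³³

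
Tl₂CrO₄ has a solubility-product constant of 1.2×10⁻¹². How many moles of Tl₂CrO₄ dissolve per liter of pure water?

6.7×10⁻⁵ M

Tl₂CrO₄(s) ⇌ 2 Tl⁺(aq) + CrO₄²⁻(aq)
For each mole of Tl₂CrO₄ that dissolves per liter, [Tl⁺] = 2s and [CrO₄²⁻] = s; let s denote this solubility.
Ksp = [Tl⁺]^2[CrO₄²⁻] = (2s)^2 · s = 4s^3
4s^3 = 1.2×10⁻¹²  ⇒  s^3 = 3.0×10⁻¹³
Taking the 3rd root, s = 6.7×10⁻⁵ M.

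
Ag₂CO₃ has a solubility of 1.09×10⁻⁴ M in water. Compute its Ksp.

Ag₂CO₃(s) ⇌ 2 Ag⁺(aq) + CO₃²⁻(aq)
For each mole of Ag₂CO₃ that dissolves per liter, [Ag⁺] = 2s and [CO₃²⁻] = s; let s denote this solubility.
Ksp = [Ag⁺]^2[CO₃²⁻] = (2s)^2 · s = 4s^3
Ksp = 4 × (1.09×10⁻⁴)^3 = 5.18×10⁻¹²

Ksp = 5.18×10⁻¹²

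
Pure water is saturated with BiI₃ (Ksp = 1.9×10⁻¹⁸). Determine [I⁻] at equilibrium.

4.9×10⁻⁵ M

BiI₃(s) ⇌ Bi³⁺(aq) + 3 I⁻(aq)
With molar solubility s: [Bi³⁺] = s, [I⁻] = 3s.
Ksp = [Bi³⁺][I⁻]^3 = s · (3s)^3 = 27s^4 = 1.9×10⁻¹⁸
s = 1.6×10⁻⁵ mol/L
[I⁻] = 3s = 4.9×10⁻⁵ mol/L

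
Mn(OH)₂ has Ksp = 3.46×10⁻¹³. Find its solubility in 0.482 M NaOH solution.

1.49×10⁻¹² M

Mn(OH)₂(s) ⇌ Mn²⁺(aq) + 2 OH⁻(aq)
With OH⁻ already at 0.482 M and s small, take [OH⁻] ≈ 0.482 M and [Mn²⁺] = s.
Ksp = [Mn²⁺][OH⁻]^2 = s(0.482)^2
s = 3.46×10⁻¹³ / (0.482)^2 = 1.49×10⁻¹²
s = 1.49×10⁻¹² M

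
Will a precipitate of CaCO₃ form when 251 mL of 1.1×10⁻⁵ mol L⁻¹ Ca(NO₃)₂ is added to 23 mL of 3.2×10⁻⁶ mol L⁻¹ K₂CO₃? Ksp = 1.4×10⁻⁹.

No

After mixing, V = 251 mL + 23 mL = 274 mL.
[Ca²⁺] = (1.1×10⁻⁵)(251)/274 = 1.0×10⁻⁵ mol L⁻¹
[CO₃²⁻] = (3.2×10⁻⁶)(23)/274 = 2.7×10⁻⁷ mol L⁻¹
Q = [Ca²⁺][CO₃²⁻] = 2.7×10⁻¹²
Q = 2.7×10⁻¹² < Ksp = 1.4×10⁻⁹, so the solution is unsaturated and no precipitate forms.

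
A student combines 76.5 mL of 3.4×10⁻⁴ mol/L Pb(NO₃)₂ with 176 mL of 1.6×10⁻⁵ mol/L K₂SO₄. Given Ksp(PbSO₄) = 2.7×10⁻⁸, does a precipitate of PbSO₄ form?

After mixing, V = 76.5 mL + 176 mL = 252.5 mL.
[Pb²⁺] = (3.4×10⁻⁴)(76.5)/252.5 = 1.0×10⁻⁴ mol/L
[SO₄²⁻] = (1.6×10⁻⁵)(176)/252.5 = 1.1×10⁻⁵ mol/L
Q = [Pb²⁺][SO₄²⁻] = 1.1×10⁻⁹
Q < Ksp (1.1×10⁻⁹ vs 2.7×10⁻⁸); the solution remains unsaturated and no precipitate forms.

No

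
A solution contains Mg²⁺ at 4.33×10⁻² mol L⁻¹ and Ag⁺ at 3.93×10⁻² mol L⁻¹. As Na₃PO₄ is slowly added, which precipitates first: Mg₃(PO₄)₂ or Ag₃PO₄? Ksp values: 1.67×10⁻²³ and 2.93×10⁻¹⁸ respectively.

The threshold for precipitation is Q = Ksp.
For Mg₃(PO₄)₂: [PO₄³⁻] = (Ksp/[Mg²⁺]^3)^(1/2) = 4.54×10⁻¹⁰ mol L⁻¹
For Ag₃PO₄: [PO₄³⁻] = (Ksp/[Ag⁺]^3) = 4.83×10⁻¹⁴ mol L⁻¹
Ag₃PO₄ requires the lower [PO₄³⁻], so it precipitates first.

Ag₃PO₄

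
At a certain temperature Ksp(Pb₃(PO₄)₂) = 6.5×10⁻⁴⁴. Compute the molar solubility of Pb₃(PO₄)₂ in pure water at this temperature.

Pb₃(PO₄)₂(s) ⇌ 3 Pb²⁺(aq) + 2 PO₄³⁻(aq)
With molar solubility s: [Pb²⁺] = 3s, [PO₄³⁻] = 2s.
Ksp = [Pb²⁺]^3[PO₄³⁻]^2 = (3s)^3 · (2s)^2 = 108s^5
108s^5 = 6.5×10⁻⁴⁴  ⇒  s^5 = 6.0×10⁻⁴⁶
s = (6.0×10⁻⁴⁶)^(1/5) = 9.0×10⁻¹⁰ mol L⁻¹

9.0×10⁻¹⁰ M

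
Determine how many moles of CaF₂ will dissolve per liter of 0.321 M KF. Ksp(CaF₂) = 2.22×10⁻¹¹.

CaF₂(s) ⇌ Ca²⁺(aq) + 2 F⁻(aq)
F⁻ is already present at 0.321 M. If s mol/L of CaF₂ dissolves, [Ca²⁺] = s while [F⁻] ≈ 0.321 M.
Ksp = [Ca²⁺][F⁻]^2 = s(0.321)^2
s = 2.22×10⁻¹¹ / (0.321)^2 = 2.15×10⁻¹⁰
s = 2.15×10⁻¹⁰ M

2.15×10⁻¹⁰ M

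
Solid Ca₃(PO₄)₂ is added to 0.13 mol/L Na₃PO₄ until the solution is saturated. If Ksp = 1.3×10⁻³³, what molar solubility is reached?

Ca₃(PO₄)₂(s) ⇌ 3 Ca²⁺(aq) + 2 PO₄³⁻(aq)
Let s be the solubility of Ca₃(PO₄)₂ here. The common ion gives [PO₄³⁻] ≈ 0.13 mol/L, and [Ca²⁺] = 3s.
Ksp = [Ca²⁺]^3[PO₄³⁻]^2 = (3s)^3(0.13)^2
(3s)^3 = 1.3×10⁻³³ / (0.13)^2 = 7.7×10⁻³²
s = 1.4×10⁻¹¹ mol/L

1.4×10⁻¹¹ M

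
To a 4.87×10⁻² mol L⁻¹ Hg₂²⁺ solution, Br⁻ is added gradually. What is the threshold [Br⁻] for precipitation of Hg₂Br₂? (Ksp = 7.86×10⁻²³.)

4.02×10⁻¹¹ M

Precipitation begins when Q = Ksp.
Hg₂Br₂(s) ⇌ Hg₂²⁺(aq) + 2 Br⁻(aq)
Ksp = [Hg₂²⁺][Br⁻]^2 = [Br⁻]^2(4.87×10⁻²)
[Br⁻]^2 = 7.86×10⁻²³ / (4.87×10⁻²) = 1.61×10⁻²¹
[Br⁻] = 4.02×10⁻¹¹ mol L⁻¹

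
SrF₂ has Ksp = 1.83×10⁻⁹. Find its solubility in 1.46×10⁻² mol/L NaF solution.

SrF₂(s) ⇌ Sr²⁺(aq) + 2 F⁻(aq)
With F⁻ already at 1.46×10⁻² mol/L and s small, take [F⁻] ≈ 1.46×10⁻² mol/L and [Sr²⁺] = s.
Ksp = [Sr²⁺][F⁻]^2 = s(1.46×10⁻²)^2
s = 1.83×10⁻⁹ / (1.46×10⁻²)^2 = 8.59×10⁻⁶
s = 8.59×10⁻⁶ mol/L

8.59×10⁻⁶ M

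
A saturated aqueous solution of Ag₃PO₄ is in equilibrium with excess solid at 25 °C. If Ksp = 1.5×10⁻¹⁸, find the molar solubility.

Ag₃PO₄(s) ⇌ 3 Ag⁺(aq) + PO₄³⁻(aq)
Let s be the molar solubility. Then [Ag⁺] = 3s and [PO₄³⁻] = s.
Ksp = [Ag⁺]^3[PO₄³⁻] = (3s)^3 · s = 27s^4
27s^4 = 1.5×10⁻¹⁸  ⇒  s^4 = 5.6×10⁻²⁰
s = 1.5×10⁻⁵ M

1.5×10⁻⁵ M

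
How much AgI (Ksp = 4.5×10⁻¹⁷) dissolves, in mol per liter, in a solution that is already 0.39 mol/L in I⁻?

AgI(s) ⇌ Ag⁺(aq) + I⁻(aq)
The solution already contains I⁻ at 0.39 mol/L. Let s be the molar solubility of AgI.
[I⁻] ≈ 0.39 mol/L (common ion dominates); [Ag⁺] = s.
Ksp = [Ag⁺][I⁻] = s(0.39)
s = 4.5×10⁻¹⁷ / (0.39) = 1.2×10⁻¹⁶
s = 1.2×10⁻¹⁶ mol/L

1.2×10⁻¹⁶ M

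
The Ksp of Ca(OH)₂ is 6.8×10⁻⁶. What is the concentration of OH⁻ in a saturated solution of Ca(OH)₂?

Ca(OH)₂(s) ⇌ Ca²⁺(aq) + 2 OH⁻(aq)
Call the molar solubility s, so that [Ca²⁺] = s and [OH⁻] = 2s.
Ksp = [Ca²⁺][OH⁻]^2 = s · (2s)^2 = 4s^3 = 6.8×10⁻⁶
s = 1.2×10⁻² mol L⁻¹
[OH⁻] = 2s = 2.4×10⁻² mol L⁻¹

2.4×10⁻² M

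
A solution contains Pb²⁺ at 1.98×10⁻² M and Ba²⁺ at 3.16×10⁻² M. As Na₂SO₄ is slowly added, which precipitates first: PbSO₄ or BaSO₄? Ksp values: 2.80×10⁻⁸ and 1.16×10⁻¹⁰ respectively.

BaSO₄

Each salt precipitates once Q = Ksp for that salt.
For PbSO₄: [SO₄²⁻] = (Ksp/[Pb²⁺]) = 1.41×10⁻⁶ M
For BaSO₄: [SO₄²⁻] = (Ksp/[Ba²⁺]) = 3.67×10⁻⁹ M
BaSO₄ requires the lower [SO₄²⁻], so it precipitates first.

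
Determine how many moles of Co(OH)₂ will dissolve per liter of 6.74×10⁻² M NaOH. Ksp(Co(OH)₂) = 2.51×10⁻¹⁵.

5.53×10⁻¹³ M

Co(OH)₂(s) ⇌ Co²⁺(aq) + 2 OH⁻(aq)
The solution already contains OH⁻ at 6.74×10⁻² M. Let s be the molar solubility of Co(OH)₂.
[OH⁻] ≈ 6.74×10⁻² M (common ion dominates); [Co²⁺] = s.
Ksp = [Co²⁺][OH⁻]^2 = s(6.74×10⁻²)^2
s = 2.51×10⁻¹⁵ / (6.74×10⁻²)^2 = 5.53×10⁻¹³
s = 5.53×10⁻¹³ M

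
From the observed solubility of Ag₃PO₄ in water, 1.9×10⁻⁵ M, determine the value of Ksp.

Ksp = 3.5×10⁻¹⁸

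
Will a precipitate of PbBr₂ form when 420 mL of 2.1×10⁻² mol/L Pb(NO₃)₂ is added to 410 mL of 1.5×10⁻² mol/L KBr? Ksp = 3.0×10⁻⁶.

The combined volume is 830 mL.
[Pb²⁺] = (2.1×10⁻²)(420)/830 = 1.1×10⁻² mol/L
[Br⁻] = (1.5×10⁻²)(410)/830 = 7.4×10⁻³ mol/L
Q = [Pb²⁺][Br⁻]^2 = 5.8×10⁻⁷
Q < Ksp (5.8×10⁻⁷ vs 3.0×10⁻⁶); the solution remains unsaturated and no precipitate forms.

No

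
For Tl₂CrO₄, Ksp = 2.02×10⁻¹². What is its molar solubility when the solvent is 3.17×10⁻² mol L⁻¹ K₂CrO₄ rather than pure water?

3.99×10⁻⁶ M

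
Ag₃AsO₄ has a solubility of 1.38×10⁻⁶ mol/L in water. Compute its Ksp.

Ag₃AsO₄(s) ⇌ 3 Ag⁺(aq) + AsO₄³⁻(aq)
For each mole of Ag₃AsO₄ that dissolves per liter, [Ag⁺] = 3s and [AsO₄³⁻] = s; let s denote this solubility.
Ksp = [Ag⁺]^3[AsO₄³⁻] = (3s)^3 · s = 27s^4
Ksp = 27 × (1.38×10⁻⁶)^4 = 9.79×10⁻²³

Ksp = 9.79×10⁻²³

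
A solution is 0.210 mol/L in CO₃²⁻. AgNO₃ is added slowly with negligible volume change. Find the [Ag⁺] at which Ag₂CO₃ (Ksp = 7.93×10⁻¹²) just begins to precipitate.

A salt starts to precipitate once the ion product Q reaches its Ksp.
Ag₂CO₃(s) ⇌ 2 Ag⁺(aq) + CO₃²⁻(aq)
Ksp = [Ag⁺]^2[CO₃²⁻] = [Ag⁺]^2(0.210)
[Ag⁺]^2 = 7.93×10⁻¹² / (0.210) = 3.78×10⁻¹¹
[Ag⁺] = 6.15×10⁻⁶ mol/L

6.15×10⁻⁶ M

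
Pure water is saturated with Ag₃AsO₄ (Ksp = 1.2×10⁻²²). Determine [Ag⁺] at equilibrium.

4.4×10⁻⁶ M

Ag₃AsO₄(s) ⇌ 3 Ag⁺(aq) + AsO₄³⁻(aq)
Call the molar solubility s, so that [Ag⁺] = 3s and [AsO₄³⁻] = s.
Ksp = [Ag⁺]^3[AsO₄³⁻] = (3s)^3 · s = 27s^4 = 1.2×10⁻²²
s = 1.5×10⁻⁶ mol/L
[Ag⁺] = 3s = 4.4×10⁻⁶ mol/L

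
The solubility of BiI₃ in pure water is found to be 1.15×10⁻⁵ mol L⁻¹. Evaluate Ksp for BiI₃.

BiI₃(s) ⇌ Bi³⁺(aq) + 3 I⁻(aq)
Let s be the molar solubility. Then [Bi³⁺] = s and [I⁻] = 3s.
Ksp = [Bi³⁺][I⁻]^3 = s · (3s)^3 = 27s^4
Ksp = 27 × (1.15×10⁻⁵)^4 = 4.72×10⁻¹⁹

Ksp = 4.72×10⁻¹⁹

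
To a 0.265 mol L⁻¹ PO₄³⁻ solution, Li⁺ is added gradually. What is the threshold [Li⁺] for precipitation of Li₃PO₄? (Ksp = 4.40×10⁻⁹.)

2.55×10⁻³ M

Each salt precipitates once Q = Ksp for that salt.
Li₃PO₄(s) ⇌ 3 Li⁺(aq) + PO₄³⁻(aq)
Ksp = [Li⁺]^3[PO₄³⁻] = [Li⁺]^3(0.265)
[Li⁺]^3 = 4.40×10⁻⁹ / (0.265) = 1.66×10⁻⁸
[Li⁺] = 2.55×10⁻³ mol L⁻¹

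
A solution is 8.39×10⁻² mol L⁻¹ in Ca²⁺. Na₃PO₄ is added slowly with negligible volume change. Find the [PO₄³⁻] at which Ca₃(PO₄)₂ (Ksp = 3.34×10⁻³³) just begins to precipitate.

2.38×10⁻¹⁵ M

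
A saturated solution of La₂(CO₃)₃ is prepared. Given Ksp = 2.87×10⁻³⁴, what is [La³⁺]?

La₂(CO₃)₃(s) ⇌ 2 La³⁺(aq) + 3 CO₃²⁻(aq)
With molar solubility s: [La³⁺] = 2s, [CO₃²⁻] = 3s.
Ksp = [La³⁺]^2[CO₃²⁻]^3 = (2s)^2 · (3s)^3 = 108s^5 = 2.87×10⁻³⁴
s = 7.67×10⁻⁸ mol L⁻¹
[La³⁺] = 2s = 1.53×10⁻⁷ mol L⁻¹

1.53×10⁻⁷ M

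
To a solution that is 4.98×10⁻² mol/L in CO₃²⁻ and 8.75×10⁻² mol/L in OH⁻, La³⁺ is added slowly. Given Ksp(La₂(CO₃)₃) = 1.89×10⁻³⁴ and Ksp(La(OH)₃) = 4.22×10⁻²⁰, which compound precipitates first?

Precipitation of each salt begins when its ion product equals Ksp.
For La₂(CO₃)₃: [La³⁺] = (Ksp/[CO₃²⁻]^3)^(1/2) = 1.24×10⁻¹⁵ mol/L
For La(OH)₃: [La³⁺] = (Ksp/[OH⁻]^3) = 6.30×10⁻¹⁷ mol/L
The smaller threshold [La³⁺] is reached first, so La(OH)₃ precipitates first.

La(OH)₃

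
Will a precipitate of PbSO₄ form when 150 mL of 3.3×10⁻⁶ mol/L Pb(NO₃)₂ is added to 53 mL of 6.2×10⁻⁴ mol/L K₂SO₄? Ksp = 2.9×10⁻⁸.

No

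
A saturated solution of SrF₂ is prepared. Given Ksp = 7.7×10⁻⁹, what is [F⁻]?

SrF₂(s) ⇌ Sr²⁺(aq) + 2 F⁻(aq)
Let s be the molar solubility. Then [Sr²⁺] = s and [F⁻] = 2s.
Ksp = [Sr²⁺][F⁻]^2 = s · (2s)^2 = 4s^3 = 7.7×10⁻⁹
s = 1.2×10⁻³ M
[F⁻] = 2s = 2.5×10⁻³ M

2.5×10⁻³ M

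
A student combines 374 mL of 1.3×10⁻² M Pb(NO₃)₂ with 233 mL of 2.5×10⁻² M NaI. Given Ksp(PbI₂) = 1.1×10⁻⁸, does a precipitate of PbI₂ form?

Yes

Total volume after mixing = 374 + 233 = 607 mL.
[Pb²⁺] = (1.3×10⁻²)(374)/607 = 8.0×10⁻³ M
[I⁻] = (2.5×10⁻²)(233)/607 = 9.6×10⁻³ M
Q = [Pb²⁺][I⁻]^2 = 7.4×10⁻⁷
Since Q (7.4×10⁻⁷) exceeds Ksp (1.1×10⁻⁸), PbI₂ will precipitate.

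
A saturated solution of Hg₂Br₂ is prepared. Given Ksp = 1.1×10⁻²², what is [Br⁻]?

Hg₂Br₂(s) ⇌ Hg₂²⁺(aq) + 2 Br⁻(aq)
Let s be the molar solubility. Then [Hg₂²⁺] = s and [Br⁻] = 2s.
Ksp = [Hg₂²⁺][Br⁻]^2 = s · (2s)^2 = 4s^3 = 1.1×10⁻²²
s = 3.0×10⁻⁸ mol L⁻¹
[Br⁻] = 2s = 6.0×10⁻⁸ mol L⁻¹

6.0×10⁻⁸ M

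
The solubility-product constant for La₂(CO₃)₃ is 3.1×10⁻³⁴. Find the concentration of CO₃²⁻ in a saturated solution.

2.3×10⁻⁷ M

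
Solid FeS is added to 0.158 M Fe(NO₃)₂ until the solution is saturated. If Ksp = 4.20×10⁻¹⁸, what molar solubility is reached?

2.66×10⁻¹⁷ M

FeS(s) ⇌ Fe²⁺(aq) + S²⁻(aq)
Fe²⁺ is already present at 0.158 M. If s mol/L of FeS dissolves, [S²⁻] = s while [Fe²⁺] ≈ 0.158 M.
Ksp = [Fe²⁺][S²⁻] = (0.158)s
s = 4.20×10⁻¹⁸ / (0.158) = 2.66×10⁻¹⁷
s = 2.66×10⁻¹⁷ M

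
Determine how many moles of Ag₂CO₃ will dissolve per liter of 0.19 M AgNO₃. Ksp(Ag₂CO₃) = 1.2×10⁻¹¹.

3.3×10⁻¹⁰ M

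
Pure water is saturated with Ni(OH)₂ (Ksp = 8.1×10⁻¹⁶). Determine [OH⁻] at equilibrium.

Ni(OH)₂(s) ⇌ Ni²⁺(aq) + 2 OH⁻(aq)
Let s be the molar solubility. Then [Ni²⁺] = s and [OH⁻] = 2s.
Ksp = [Ni²⁺][OH⁻]^2 = s · (2s)^2 = 4s^3 = 8.1×10⁻¹⁶
s = 5.9×10⁻⁶ mol L⁻¹
[OH⁻] = 2s = 1.2×10⁻⁵ mol L⁻¹

1.2×10⁻⁵ M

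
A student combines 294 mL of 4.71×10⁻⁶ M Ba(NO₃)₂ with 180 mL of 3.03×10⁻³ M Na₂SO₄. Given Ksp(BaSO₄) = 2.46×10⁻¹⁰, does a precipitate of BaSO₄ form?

Yes

Total volume after mixing = 294 + 180 = 474 mL.
[Ba²⁺] = (4.71×10⁻⁶)(294)/474 = 2.92×10⁻⁶ M
[SO₄²⁻] = (3.03×10⁻³)(180)/474 = 1.15×10⁻³ M
Q = [Ba²⁺][SO₄²⁻] = 3.36×10⁻⁹
Since Q (3.36×10⁻⁹) exceeds Ksp (2.46×10⁻¹⁰), BaSO₄ will precipitate.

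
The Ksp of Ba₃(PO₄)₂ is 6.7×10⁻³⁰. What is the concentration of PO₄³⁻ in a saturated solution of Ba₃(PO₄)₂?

Ba₃(PO₄)₂(s) ⇌ 3 Ba²⁺(aq) + 2 PO₄³⁻(aq)
Call the molar solubility s, so that [Ba²⁺] = 3s and [PO₄³⁻] = 2s.
Ksp = [Ba²⁺]^3[PO₄³⁻]^2 = (3s)^3 · (2s)^2 = 108s^5 = 6.7×10⁻³⁰
s = 5.7×10⁻⁷ M
[PO₄³⁻] = 2s = 1.1×10⁻⁶ M

1.1×10⁻⁶ M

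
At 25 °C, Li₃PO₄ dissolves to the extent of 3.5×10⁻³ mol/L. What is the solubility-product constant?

Ksp = 4.1×10⁻⁹

Li₃PO₄(s) ⇌ 3 Li⁺(aq) + PO₄³⁻(aq)
With molar solubility s: [Li⁺] = 3s, [PO₄³⁻] = s.
Ksp = [Li⁺]^3[PO₄³⁻] = (3s)^3 · s = 27s^4
Ksp = 27 × (3.5×10⁻³)^4 = 4.1×10⁻⁹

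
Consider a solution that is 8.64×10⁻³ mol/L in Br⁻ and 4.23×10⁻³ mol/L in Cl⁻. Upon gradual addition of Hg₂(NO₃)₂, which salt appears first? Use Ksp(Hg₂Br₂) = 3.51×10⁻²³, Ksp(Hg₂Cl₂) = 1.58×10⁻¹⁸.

Hg₂Br₂

Precipitation of each salt begins when its ion product equals Ksp.
For Hg₂Br₂: [Hg₂²⁺] = (Ksp/[Br⁻]^2) = 4.70×10⁻¹⁹ mol/L
For Hg₂Cl₂: [Hg₂²⁺] = (Ksp/[Cl⁻]^2) = 8.83×10⁻¹⁴ mol/L
Hg₂Br₂ requires the lower [Hg₂²⁺], so it precipitates first.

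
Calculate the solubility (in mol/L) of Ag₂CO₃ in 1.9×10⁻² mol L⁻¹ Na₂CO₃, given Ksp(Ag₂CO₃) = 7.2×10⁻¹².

9.7×10⁻⁶ M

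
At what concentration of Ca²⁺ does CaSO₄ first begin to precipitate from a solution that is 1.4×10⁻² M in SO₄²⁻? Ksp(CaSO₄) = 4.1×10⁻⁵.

Precipitation of each salt begins when its ion product equals Ksp.
CaSO₄(s) ⇌ Ca²⁺(aq) + SO₄²⁻(aq)
Ksp = [Ca²⁺][SO₄²⁻] = [Ca²⁺](1.4×10⁻²)
[Ca²⁺] = 4.1×10⁻⁵ / (1.4×10⁻²) = 2.9×10⁻³
[Ca²⁺] = 2.9×10⁻³ M

2.9×10⁻³ M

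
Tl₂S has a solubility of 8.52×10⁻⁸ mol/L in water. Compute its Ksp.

Tl₂S(s) ⇌ 2 Tl⁺(aq) + S²⁻(aq)
If s mol/L of Tl₂S dissolves, [Tl⁺] = 2s and [S²⁻] = s.
Ksp = [Tl⁺]^2[S²⁻] = (2s)^2 · s = 4s^3
Ksp = 4 × (8.52×10⁻⁸)^3 = 2.47×10⁻²¹

Ksp = 2.47×10⁻²¹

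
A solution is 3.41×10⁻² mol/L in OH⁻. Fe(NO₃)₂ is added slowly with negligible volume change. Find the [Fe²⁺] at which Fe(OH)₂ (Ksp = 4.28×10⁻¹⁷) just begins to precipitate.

Precipitation of each salt begins when its ion product equals Ksp.
Fe(OH)₂(s) ⇌ Fe²⁺(aq) + 2 OH⁻(aq)
Ksp = [Fe²⁺][OH⁻]^2 = [Fe²⁺](3.41×10⁻²)^2
[Fe²⁺] = 4.28×10⁻¹⁷ / (3.41×10⁻²)^2 = 3.68×10⁻¹⁴
[Fe²⁺] = 3.68×10⁻¹⁴ mol/L

3.68×10⁻¹⁴ M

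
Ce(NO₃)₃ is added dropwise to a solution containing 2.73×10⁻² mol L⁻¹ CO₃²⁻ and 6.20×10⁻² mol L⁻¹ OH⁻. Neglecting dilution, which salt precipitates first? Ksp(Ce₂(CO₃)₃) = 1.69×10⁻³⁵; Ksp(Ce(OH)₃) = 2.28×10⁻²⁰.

Ce(OH)₃

A salt starts to precipitate once the ion product Q reaches its Ksp.
For Ce₂(CO₃)₃: [Ce³⁺] = (Ksp/[CO₃²⁻]^3)^(1/2) = 9.11×10⁻¹⁶ mol L⁻¹
For Ce(OH)₃: [Ce³⁺] = (Ksp/[OH⁻]^3) = 9.57×10⁻¹⁷ mol L⁻¹
Since Ce(OH)₃ needs less Ce³⁺ to reach saturation, it precipitates first.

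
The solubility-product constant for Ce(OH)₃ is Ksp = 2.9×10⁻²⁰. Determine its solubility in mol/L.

5.7×10⁻⁶ M

Ce(OH)₃(s) ⇌ Ce³⁺(aq) + 3 OH⁻(aq)
For each mole of Ce(OH)₃ that dissolves per liter, [Ce³⁺] = s and [OH⁻] = 3s; let s denote this solubility.
Ksp = [Ce³⁺][OH⁻]^3 = s · (3s)^3 = 27s^4
27s^4 = 2.9×10⁻²⁰  ⇒  s^4 = 1.1×10⁻²¹
Taking the 4th root, s = 5.7×10⁻⁶ M.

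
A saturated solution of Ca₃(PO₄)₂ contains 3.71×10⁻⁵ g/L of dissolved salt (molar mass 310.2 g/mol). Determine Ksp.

Molar solubility s = (3.71×10⁻⁵ g/L) / (310.2 g/mol) = 1.1960×10⁻⁷ mol/L
Ca₃(PO₄)₂(s) ⇌ 3 Ca²⁺(aq) + 2 PO₄³⁻(aq)
With molar solubility s: [Ca²⁺] = 3s, [PO₄³⁻] = 2s.
Ksp = [Ca²⁺]^3[PO₄³⁻]^2 = (3s)^3 · (2s)^2 = 108s^5
Ksp = 108 × (1.1960×10⁻⁷)^5 = 2.64×10⁻³³

Ksp = 2.64×10⁻³³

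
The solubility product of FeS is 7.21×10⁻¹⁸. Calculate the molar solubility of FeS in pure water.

2.69×10⁻⁹ M

FeS(s) ⇌ Fe²⁺(aq) + S²⁻(aq)
If s mol/L of FeS dissolves, [Fe²⁺] = s and [S²⁻] = s.
Ksp = [Fe²⁺][S²⁻] = s · s = s^2
s^2 = 7.21×10⁻¹⁸
Taking the 2nd root, s = 2.69×10⁻⁹ M.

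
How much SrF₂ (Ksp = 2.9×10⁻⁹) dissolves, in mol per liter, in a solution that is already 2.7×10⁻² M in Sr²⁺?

SrF₂(s) ⇌ Sr²⁺(aq) + 2 F⁻(aq)
With Sr²⁺ already at 2.7×10⁻² M and s small, take [Sr²⁺] ≈ 2.7×10⁻² M and [F⁻] = 2s.
Ksp = [Sr²⁺][F⁻]^2 = (2.7×10⁻²)(2s)^2
(2s)^2 = 2.9×10⁻⁹ / (2.7×10⁻²) = 1.1×10⁻⁷
s = 1.6×10⁻⁴ M

1.6×10⁻⁴ M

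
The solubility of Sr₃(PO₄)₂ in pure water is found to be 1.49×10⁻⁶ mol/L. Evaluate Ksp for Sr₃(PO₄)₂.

Sr₃(PO₄)₂(s) ⇌ 3 Sr²⁺(aq) + 2 PO₄³⁻(aq)
Let s be the molar solubility. Then [Sr²⁺] = 3s and [PO₄³⁻] = 2s.
Ksp = [Sr²⁺]^3[PO₄³⁻]^2 = (3s)^3 · (2s)^2 = 108s^5
Ksp = 108 × (1.49×10⁻⁶)^5 = 7.93×10⁻²⁸

Ksp = 7.93×10⁻²⁸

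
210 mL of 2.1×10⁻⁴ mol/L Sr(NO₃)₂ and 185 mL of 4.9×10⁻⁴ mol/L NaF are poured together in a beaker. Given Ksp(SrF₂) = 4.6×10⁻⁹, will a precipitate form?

No

Total volume after mixing = 210 + 185 = 395 mL.
[Sr²⁺] = (2.1×10⁻⁴)(210)/395 = 1.1×10⁻⁴ mol/L
[F⁻] = (4.9×10⁻⁴)(185)/395 = 2.3×10⁻⁴ mol/L
Q = [Sr²⁺][F⁻]^2 = 5.9×10⁻¹²
Q < Ksp (5.9×10⁻¹² vs 4.6×10⁻⁹); the solution remains unsaturated and no precipitate forms.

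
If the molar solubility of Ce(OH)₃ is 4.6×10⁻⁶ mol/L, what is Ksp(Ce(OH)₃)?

Ksp = 1.2×10⁻²⁰

Ce(OH)₃(s) ⇌ Ce³⁺(aq) + 3 OH⁻(aq)
For each mole of Ce(OH)₃ that dissolves per liter, [Ce³⁺] = s and [OH⁻] = 3s; let s denote this solubility.
Ksp = [Ce³⁺][OH⁻]^3 = s · (3s)^3 = 27s^4
Ksp = 27 × (4.6×10⁻⁶)^4 = 1.2×10⁻²⁰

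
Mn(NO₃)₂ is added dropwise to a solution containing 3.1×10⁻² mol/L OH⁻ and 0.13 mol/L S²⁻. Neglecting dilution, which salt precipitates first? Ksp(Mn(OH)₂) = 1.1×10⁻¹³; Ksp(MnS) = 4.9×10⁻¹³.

MnS

A salt starts to precipitate once the ion product Q reaches its Ksp.
For Mn(OH)₂: [Mn²⁺] = (Ksp/[OH⁻]^2) = 1.1×10⁻¹⁰ mol/L
For MnS: [Mn²⁺] = (Ksp/[S²⁻]) = 3.8×10⁻¹² mol/L
Since MnS needs less Mn²⁺ to reach saturation, it precipitates first.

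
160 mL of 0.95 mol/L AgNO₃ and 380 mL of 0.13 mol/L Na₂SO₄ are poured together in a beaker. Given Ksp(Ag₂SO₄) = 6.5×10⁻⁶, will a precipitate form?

The combined volume is 540 mL.
[Ag⁺] = (0.95)(160)/540 = 0.28 mol/L
[SO₄²⁻] = (0.13)(380)/540 = 9.1×10⁻² mol/L
Q = [Ag⁺]^2[SO₄²⁻] = 7.2×10⁻³
Since Q (7.2×10⁻³) exceeds Ksp (6.5×10⁻⁶), Ag₂SO₄ will precipitate.

Yes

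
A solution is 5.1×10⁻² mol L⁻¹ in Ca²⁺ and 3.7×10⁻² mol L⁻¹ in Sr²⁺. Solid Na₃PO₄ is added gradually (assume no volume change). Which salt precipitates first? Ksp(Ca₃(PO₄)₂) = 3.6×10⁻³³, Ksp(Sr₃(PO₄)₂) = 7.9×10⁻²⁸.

Ca₃(PO₄)₂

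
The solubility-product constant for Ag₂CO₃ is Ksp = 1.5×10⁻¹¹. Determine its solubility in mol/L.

Ag₂CO₃(s) ⇌ 2 Ag⁺(aq) + CO₃²⁻(aq)
If s mol/L of Ag₂CO₃ dissolves, [Ag⁺] = 2s and [CO₃²⁻] = s.
Ksp = [Ag⁺]^2[CO₃²⁻] = (2s)^2 · s = 4s^3
4s^3 = 1.5×10⁻¹¹  ⇒  s^3 = 3.8×10⁻¹²
Taking the 3rd root, s = 1.6×10⁻⁴ M.

1.6×10⁻⁴ M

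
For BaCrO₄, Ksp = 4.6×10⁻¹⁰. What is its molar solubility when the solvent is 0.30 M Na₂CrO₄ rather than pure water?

1.5×10⁻⁹ M

BaCrO₄(s) ⇌ Ba²⁺(aq) + CrO₄²⁻(aq)
Let s be the solubility of BaCrO₄ here. The common ion gives [CrO₄²⁻] ≈ 0.30 M, and [Ba²⁺] = s.
Ksp = [Ba²⁺][CrO₄²⁻] = s(0.30)
s = 4.6×10⁻¹⁰ / (0.30) = 1.5×10⁻⁹
s = 1.5×10⁻⁹ M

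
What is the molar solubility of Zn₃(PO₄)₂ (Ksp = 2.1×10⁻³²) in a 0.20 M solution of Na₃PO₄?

Zn₃(PO₄)₂(s) ⇌ 3 Zn²⁺(aq) + 2 PO₄³⁻(aq)
With PO₄³⁻ already at 0.20 M and s small, take [PO₄³⁻] ≈ 0.20 M and [Zn²⁺] = 3s.
Ksp = [Zn²⁺]^3[PO₄³⁻]^2 = (3s)^3(0.20)^2
(3s)^3 = 2.1×10⁻³² / (0.20)^2 = 5.3×10⁻³¹
s = 2.7×10⁻¹¹ M

2.7×10⁻¹¹ M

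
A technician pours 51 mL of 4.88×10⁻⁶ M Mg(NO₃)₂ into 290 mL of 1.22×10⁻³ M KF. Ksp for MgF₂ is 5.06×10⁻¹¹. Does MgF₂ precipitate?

The combined volume is 341 mL.
[Mg²⁺] = (4.88×10⁻⁶)(51)/341 = 7.30×10⁻⁷ M
[F⁻] = (1.22×10⁻³)(290)/341 = 1.04×10⁻³ M
Q = [Mg²⁺][F⁻]^2 = 7.86×10⁻¹³
Since Q (7.86×10⁻¹³) is less than Ksp (5.06×10⁻¹¹), no MgF₂ precipitates.

No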